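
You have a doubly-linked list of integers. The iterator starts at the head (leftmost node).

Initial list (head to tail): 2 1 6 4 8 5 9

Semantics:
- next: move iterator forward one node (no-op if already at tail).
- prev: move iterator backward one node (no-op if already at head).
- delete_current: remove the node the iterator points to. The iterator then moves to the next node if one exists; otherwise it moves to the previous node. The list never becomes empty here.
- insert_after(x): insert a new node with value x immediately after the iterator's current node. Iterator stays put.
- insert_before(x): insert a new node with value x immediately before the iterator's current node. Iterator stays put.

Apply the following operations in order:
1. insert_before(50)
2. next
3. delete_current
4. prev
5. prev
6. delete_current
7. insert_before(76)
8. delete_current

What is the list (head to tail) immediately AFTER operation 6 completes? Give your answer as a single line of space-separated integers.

After 1 (insert_before(50)): list=[50, 2, 1, 6, 4, 8, 5, 9] cursor@2
After 2 (next): list=[50, 2, 1, 6, 4, 8, 5, 9] cursor@1
After 3 (delete_current): list=[50, 2, 6, 4, 8, 5, 9] cursor@6
After 4 (prev): list=[50, 2, 6, 4, 8, 5, 9] cursor@2
After 5 (prev): list=[50, 2, 6, 4, 8, 5, 9] cursor@50
After 6 (delete_current): list=[2, 6, 4, 8, 5, 9] cursor@2

Answer: 2 6 4 8 5 9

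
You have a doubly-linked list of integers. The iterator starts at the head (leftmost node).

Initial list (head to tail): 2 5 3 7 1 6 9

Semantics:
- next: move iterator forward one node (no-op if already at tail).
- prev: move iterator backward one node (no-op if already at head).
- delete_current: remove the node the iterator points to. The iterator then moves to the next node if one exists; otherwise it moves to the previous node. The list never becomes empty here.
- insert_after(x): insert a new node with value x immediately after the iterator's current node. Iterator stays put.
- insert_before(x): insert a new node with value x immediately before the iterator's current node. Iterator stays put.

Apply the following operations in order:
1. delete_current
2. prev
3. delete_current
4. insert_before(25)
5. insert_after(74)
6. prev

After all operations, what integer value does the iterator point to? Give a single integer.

After 1 (delete_current): list=[5, 3, 7, 1, 6, 9] cursor@5
After 2 (prev): list=[5, 3, 7, 1, 6, 9] cursor@5
After 3 (delete_current): list=[3, 7, 1, 6, 9] cursor@3
After 4 (insert_before(25)): list=[25, 3, 7, 1, 6, 9] cursor@3
After 5 (insert_after(74)): list=[25, 3, 74, 7, 1, 6, 9] cursor@3
After 6 (prev): list=[25, 3, 74, 7, 1, 6, 9] cursor@25

Answer: 25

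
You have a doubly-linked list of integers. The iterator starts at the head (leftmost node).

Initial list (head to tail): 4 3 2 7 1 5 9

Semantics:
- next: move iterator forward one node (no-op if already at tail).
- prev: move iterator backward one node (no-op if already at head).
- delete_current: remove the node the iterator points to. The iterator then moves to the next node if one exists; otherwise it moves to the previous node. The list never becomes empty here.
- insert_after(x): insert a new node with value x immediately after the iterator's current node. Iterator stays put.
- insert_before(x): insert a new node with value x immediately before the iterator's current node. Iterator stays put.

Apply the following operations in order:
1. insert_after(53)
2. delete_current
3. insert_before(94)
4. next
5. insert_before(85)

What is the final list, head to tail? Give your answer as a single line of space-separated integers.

After 1 (insert_after(53)): list=[4, 53, 3, 2, 7, 1, 5, 9] cursor@4
After 2 (delete_current): list=[53, 3, 2, 7, 1, 5, 9] cursor@53
After 3 (insert_before(94)): list=[94, 53, 3, 2, 7, 1, 5, 9] cursor@53
After 4 (next): list=[94, 53, 3, 2, 7, 1, 5, 9] cursor@3
After 5 (insert_before(85)): list=[94, 53, 85, 3, 2, 7, 1, 5, 9] cursor@3

Answer: 94 53 85 3 2 7 1 5 9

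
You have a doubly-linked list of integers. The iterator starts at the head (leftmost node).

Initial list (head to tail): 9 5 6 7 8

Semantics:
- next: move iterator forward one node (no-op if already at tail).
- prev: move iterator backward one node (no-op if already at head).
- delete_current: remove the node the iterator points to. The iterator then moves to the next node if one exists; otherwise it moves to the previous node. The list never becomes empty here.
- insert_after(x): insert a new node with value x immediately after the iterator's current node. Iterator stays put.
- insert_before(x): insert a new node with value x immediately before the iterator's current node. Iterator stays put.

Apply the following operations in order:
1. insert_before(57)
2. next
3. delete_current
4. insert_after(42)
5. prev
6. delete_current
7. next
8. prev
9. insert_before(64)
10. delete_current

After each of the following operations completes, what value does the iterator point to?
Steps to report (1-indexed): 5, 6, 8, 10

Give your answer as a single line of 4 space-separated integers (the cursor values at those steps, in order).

Answer: 9 6 6 42

Derivation:
After 1 (insert_before(57)): list=[57, 9, 5, 6, 7, 8] cursor@9
After 2 (next): list=[57, 9, 5, 6, 7, 8] cursor@5
After 3 (delete_current): list=[57, 9, 6, 7, 8] cursor@6
After 4 (insert_after(42)): list=[57, 9, 6, 42, 7, 8] cursor@6
After 5 (prev): list=[57, 9, 6, 42, 7, 8] cursor@9
After 6 (delete_current): list=[57, 6, 42, 7, 8] cursor@6
After 7 (next): list=[57, 6, 42, 7, 8] cursor@42
After 8 (prev): list=[57, 6, 42, 7, 8] cursor@6
After 9 (insert_before(64)): list=[57, 64, 6, 42, 7, 8] cursor@6
After 10 (delete_current): list=[57, 64, 42, 7, 8] cursor@42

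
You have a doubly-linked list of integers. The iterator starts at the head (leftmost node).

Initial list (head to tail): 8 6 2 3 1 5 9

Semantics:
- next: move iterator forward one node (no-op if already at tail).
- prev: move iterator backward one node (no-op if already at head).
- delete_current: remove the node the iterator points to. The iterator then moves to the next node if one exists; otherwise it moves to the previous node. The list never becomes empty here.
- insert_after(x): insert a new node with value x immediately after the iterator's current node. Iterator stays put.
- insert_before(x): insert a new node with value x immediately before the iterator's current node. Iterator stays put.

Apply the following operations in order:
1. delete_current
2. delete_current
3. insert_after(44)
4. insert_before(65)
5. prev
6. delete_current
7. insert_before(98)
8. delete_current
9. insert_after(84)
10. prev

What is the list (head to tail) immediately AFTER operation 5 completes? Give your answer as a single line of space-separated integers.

Answer: 65 2 44 3 1 5 9

Derivation:
After 1 (delete_current): list=[6, 2, 3, 1, 5, 9] cursor@6
After 2 (delete_current): list=[2, 3, 1, 5, 9] cursor@2
After 3 (insert_after(44)): list=[2, 44, 3, 1, 5, 9] cursor@2
After 4 (insert_before(65)): list=[65, 2, 44, 3, 1, 5, 9] cursor@2
After 5 (prev): list=[65, 2, 44, 3, 1, 5, 9] cursor@65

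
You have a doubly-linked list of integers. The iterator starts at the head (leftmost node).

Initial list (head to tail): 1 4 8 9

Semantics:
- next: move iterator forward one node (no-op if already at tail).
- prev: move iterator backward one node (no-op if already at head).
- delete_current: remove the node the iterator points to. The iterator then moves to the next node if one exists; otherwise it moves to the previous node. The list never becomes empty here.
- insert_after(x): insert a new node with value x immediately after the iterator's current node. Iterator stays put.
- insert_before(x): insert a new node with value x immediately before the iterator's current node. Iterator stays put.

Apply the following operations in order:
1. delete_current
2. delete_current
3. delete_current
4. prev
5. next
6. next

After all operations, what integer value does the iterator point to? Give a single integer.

Answer: 9

Derivation:
After 1 (delete_current): list=[4, 8, 9] cursor@4
After 2 (delete_current): list=[8, 9] cursor@8
After 3 (delete_current): list=[9] cursor@9
After 4 (prev): list=[9] cursor@9
After 5 (next): list=[9] cursor@9
After 6 (next): list=[9] cursor@9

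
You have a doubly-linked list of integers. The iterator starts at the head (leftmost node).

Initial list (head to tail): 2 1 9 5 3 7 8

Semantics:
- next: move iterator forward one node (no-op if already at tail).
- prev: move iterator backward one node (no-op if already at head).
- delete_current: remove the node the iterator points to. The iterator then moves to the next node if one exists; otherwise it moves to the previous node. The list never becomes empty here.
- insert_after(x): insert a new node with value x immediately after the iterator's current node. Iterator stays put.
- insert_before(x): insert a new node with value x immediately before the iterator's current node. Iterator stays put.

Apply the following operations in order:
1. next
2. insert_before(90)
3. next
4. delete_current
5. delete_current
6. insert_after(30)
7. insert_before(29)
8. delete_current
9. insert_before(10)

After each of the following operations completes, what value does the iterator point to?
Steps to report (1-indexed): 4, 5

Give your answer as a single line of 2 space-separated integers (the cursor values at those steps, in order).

Answer: 5 3

Derivation:
After 1 (next): list=[2, 1, 9, 5, 3, 7, 8] cursor@1
After 2 (insert_before(90)): list=[2, 90, 1, 9, 5, 3, 7, 8] cursor@1
After 3 (next): list=[2, 90, 1, 9, 5, 3, 7, 8] cursor@9
After 4 (delete_current): list=[2, 90, 1, 5, 3, 7, 8] cursor@5
After 5 (delete_current): list=[2, 90, 1, 3, 7, 8] cursor@3
After 6 (insert_after(30)): list=[2, 90, 1, 3, 30, 7, 8] cursor@3
After 7 (insert_before(29)): list=[2, 90, 1, 29, 3, 30, 7, 8] cursor@3
After 8 (delete_current): list=[2, 90, 1, 29, 30, 7, 8] cursor@30
After 9 (insert_before(10)): list=[2, 90, 1, 29, 10, 30, 7, 8] cursor@30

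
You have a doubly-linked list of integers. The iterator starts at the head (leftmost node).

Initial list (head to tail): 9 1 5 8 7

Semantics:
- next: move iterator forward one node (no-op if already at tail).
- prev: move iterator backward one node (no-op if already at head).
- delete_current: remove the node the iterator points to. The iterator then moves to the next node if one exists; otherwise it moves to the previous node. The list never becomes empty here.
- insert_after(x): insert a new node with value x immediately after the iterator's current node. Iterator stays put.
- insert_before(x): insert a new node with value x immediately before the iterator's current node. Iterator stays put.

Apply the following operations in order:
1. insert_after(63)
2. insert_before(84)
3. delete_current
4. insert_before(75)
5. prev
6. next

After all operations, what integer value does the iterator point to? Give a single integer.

After 1 (insert_after(63)): list=[9, 63, 1, 5, 8, 7] cursor@9
After 2 (insert_before(84)): list=[84, 9, 63, 1, 5, 8, 7] cursor@9
After 3 (delete_current): list=[84, 63, 1, 5, 8, 7] cursor@63
After 4 (insert_before(75)): list=[84, 75, 63, 1, 5, 8, 7] cursor@63
After 5 (prev): list=[84, 75, 63, 1, 5, 8, 7] cursor@75
After 6 (next): list=[84, 75, 63, 1, 5, 8, 7] cursor@63

Answer: 63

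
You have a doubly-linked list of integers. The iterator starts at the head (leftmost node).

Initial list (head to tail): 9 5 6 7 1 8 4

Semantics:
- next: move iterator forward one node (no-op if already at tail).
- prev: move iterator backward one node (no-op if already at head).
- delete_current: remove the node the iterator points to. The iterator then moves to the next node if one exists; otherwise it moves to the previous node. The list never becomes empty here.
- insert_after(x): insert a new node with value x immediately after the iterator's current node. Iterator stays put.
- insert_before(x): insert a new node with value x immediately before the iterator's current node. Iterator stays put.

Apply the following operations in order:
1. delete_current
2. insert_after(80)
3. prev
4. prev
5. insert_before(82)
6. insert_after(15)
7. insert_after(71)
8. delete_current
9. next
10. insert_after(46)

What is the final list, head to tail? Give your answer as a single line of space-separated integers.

Answer: 82 71 15 46 80 6 7 1 8 4

Derivation:
After 1 (delete_current): list=[5, 6, 7, 1, 8, 4] cursor@5
After 2 (insert_after(80)): list=[5, 80, 6, 7, 1, 8, 4] cursor@5
After 3 (prev): list=[5, 80, 6, 7, 1, 8, 4] cursor@5
After 4 (prev): list=[5, 80, 6, 7, 1, 8, 4] cursor@5
After 5 (insert_before(82)): list=[82, 5, 80, 6, 7, 1, 8, 4] cursor@5
After 6 (insert_after(15)): list=[82, 5, 15, 80, 6, 7, 1, 8, 4] cursor@5
After 7 (insert_after(71)): list=[82, 5, 71, 15, 80, 6, 7, 1, 8, 4] cursor@5
After 8 (delete_current): list=[82, 71, 15, 80, 6, 7, 1, 8, 4] cursor@71
After 9 (next): list=[82, 71, 15, 80, 6, 7, 1, 8, 4] cursor@15
After 10 (insert_after(46)): list=[82, 71, 15, 46, 80, 6, 7, 1, 8, 4] cursor@15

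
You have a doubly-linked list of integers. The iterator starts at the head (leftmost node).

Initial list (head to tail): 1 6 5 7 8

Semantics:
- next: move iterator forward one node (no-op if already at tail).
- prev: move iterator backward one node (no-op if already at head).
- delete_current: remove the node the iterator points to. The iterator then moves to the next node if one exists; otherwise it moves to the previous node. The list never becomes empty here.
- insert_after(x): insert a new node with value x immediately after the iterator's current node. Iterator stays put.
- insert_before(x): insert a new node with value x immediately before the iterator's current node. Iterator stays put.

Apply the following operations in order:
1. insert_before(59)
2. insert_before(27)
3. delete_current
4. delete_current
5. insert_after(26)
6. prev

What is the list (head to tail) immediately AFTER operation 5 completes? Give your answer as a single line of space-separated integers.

Answer: 59 27 5 26 7 8

Derivation:
After 1 (insert_before(59)): list=[59, 1, 6, 5, 7, 8] cursor@1
After 2 (insert_before(27)): list=[59, 27, 1, 6, 5, 7, 8] cursor@1
After 3 (delete_current): list=[59, 27, 6, 5, 7, 8] cursor@6
After 4 (delete_current): list=[59, 27, 5, 7, 8] cursor@5
After 5 (insert_after(26)): list=[59, 27, 5, 26, 7, 8] cursor@5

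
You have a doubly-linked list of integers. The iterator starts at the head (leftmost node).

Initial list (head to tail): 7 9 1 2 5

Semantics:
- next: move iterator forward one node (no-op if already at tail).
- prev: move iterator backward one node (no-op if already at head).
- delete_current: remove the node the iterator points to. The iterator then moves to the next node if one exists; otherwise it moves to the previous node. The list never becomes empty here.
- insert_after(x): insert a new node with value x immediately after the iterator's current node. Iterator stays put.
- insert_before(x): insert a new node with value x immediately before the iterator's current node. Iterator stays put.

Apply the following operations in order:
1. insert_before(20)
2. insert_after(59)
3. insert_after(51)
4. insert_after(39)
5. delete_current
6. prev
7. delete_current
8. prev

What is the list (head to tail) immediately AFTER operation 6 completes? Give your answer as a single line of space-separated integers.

After 1 (insert_before(20)): list=[20, 7, 9, 1, 2, 5] cursor@7
After 2 (insert_after(59)): list=[20, 7, 59, 9, 1, 2, 5] cursor@7
After 3 (insert_after(51)): list=[20, 7, 51, 59, 9, 1, 2, 5] cursor@7
After 4 (insert_after(39)): list=[20, 7, 39, 51, 59, 9, 1, 2, 5] cursor@7
After 5 (delete_current): list=[20, 39, 51, 59, 9, 1, 2, 5] cursor@39
After 6 (prev): list=[20, 39, 51, 59, 9, 1, 2, 5] cursor@20

Answer: 20 39 51 59 9 1 2 5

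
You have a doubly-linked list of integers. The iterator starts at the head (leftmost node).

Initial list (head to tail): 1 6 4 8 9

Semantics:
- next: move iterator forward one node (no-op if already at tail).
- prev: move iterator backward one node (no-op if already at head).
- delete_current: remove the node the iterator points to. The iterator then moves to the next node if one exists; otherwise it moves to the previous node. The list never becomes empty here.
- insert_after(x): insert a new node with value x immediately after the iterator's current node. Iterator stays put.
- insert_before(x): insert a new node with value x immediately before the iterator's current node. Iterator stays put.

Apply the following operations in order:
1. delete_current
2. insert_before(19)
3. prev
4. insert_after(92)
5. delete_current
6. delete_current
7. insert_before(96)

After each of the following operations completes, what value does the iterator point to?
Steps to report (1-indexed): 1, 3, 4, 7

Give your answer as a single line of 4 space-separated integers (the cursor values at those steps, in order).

Answer: 6 19 19 6

Derivation:
After 1 (delete_current): list=[6, 4, 8, 9] cursor@6
After 2 (insert_before(19)): list=[19, 6, 4, 8, 9] cursor@6
After 3 (prev): list=[19, 6, 4, 8, 9] cursor@19
After 4 (insert_after(92)): list=[19, 92, 6, 4, 8, 9] cursor@19
After 5 (delete_current): list=[92, 6, 4, 8, 9] cursor@92
After 6 (delete_current): list=[6, 4, 8, 9] cursor@6
After 7 (insert_before(96)): list=[96, 6, 4, 8, 9] cursor@6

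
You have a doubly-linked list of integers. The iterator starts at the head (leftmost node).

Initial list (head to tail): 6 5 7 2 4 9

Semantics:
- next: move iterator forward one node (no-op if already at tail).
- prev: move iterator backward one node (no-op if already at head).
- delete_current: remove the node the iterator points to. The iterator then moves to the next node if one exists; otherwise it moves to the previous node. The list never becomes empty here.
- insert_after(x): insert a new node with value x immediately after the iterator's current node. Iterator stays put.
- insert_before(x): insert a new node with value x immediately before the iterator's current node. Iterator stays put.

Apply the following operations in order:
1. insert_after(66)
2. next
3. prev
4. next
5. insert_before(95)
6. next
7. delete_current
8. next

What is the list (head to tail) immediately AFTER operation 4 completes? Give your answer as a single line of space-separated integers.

Answer: 6 66 5 7 2 4 9

Derivation:
After 1 (insert_after(66)): list=[6, 66, 5, 7, 2, 4, 9] cursor@6
After 2 (next): list=[6, 66, 5, 7, 2, 4, 9] cursor@66
After 3 (prev): list=[6, 66, 5, 7, 2, 4, 9] cursor@6
After 4 (next): list=[6, 66, 5, 7, 2, 4, 9] cursor@66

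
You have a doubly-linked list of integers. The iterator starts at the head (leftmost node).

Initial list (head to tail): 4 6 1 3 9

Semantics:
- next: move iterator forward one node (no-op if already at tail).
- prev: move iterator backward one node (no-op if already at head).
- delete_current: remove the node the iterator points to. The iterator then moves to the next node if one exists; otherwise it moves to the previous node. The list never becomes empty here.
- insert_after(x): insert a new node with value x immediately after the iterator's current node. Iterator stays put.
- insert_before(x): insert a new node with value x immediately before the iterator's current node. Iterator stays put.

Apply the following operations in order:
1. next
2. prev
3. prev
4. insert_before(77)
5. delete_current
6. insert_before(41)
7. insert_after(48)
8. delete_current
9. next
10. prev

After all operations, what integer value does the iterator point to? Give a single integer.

Answer: 48

Derivation:
After 1 (next): list=[4, 6, 1, 3, 9] cursor@6
After 2 (prev): list=[4, 6, 1, 3, 9] cursor@4
After 3 (prev): list=[4, 6, 1, 3, 9] cursor@4
After 4 (insert_before(77)): list=[77, 4, 6, 1, 3, 9] cursor@4
After 5 (delete_current): list=[77, 6, 1, 3, 9] cursor@6
After 6 (insert_before(41)): list=[77, 41, 6, 1, 3, 9] cursor@6
After 7 (insert_after(48)): list=[77, 41, 6, 48, 1, 3, 9] cursor@6
After 8 (delete_current): list=[77, 41, 48, 1, 3, 9] cursor@48
After 9 (next): list=[77, 41, 48, 1, 3, 9] cursor@1
After 10 (prev): list=[77, 41, 48, 1, 3, 9] cursor@48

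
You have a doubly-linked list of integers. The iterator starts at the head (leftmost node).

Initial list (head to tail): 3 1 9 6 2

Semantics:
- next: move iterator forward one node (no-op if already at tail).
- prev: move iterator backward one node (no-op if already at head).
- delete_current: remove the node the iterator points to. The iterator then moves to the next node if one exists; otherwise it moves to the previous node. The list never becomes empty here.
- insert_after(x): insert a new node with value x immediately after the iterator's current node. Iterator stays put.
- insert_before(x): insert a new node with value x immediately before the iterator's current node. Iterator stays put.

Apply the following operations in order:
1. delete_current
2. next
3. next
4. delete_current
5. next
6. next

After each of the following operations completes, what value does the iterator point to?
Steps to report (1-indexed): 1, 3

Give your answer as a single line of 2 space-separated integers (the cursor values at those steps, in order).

Answer: 1 6

Derivation:
After 1 (delete_current): list=[1, 9, 6, 2] cursor@1
After 2 (next): list=[1, 9, 6, 2] cursor@9
After 3 (next): list=[1, 9, 6, 2] cursor@6
After 4 (delete_current): list=[1, 9, 2] cursor@2
After 5 (next): list=[1, 9, 2] cursor@2
After 6 (next): list=[1, 9, 2] cursor@2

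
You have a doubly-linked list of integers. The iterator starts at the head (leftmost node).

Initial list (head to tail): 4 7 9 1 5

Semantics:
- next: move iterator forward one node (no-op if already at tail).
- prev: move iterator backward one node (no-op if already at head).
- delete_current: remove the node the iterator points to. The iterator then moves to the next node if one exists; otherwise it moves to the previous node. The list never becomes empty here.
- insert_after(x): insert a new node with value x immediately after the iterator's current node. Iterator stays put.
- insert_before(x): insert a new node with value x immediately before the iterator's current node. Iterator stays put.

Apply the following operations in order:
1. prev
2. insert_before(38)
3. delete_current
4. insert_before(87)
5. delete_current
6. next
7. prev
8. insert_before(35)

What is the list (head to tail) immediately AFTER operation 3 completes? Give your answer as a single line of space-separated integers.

After 1 (prev): list=[4, 7, 9, 1, 5] cursor@4
After 2 (insert_before(38)): list=[38, 4, 7, 9, 1, 5] cursor@4
After 3 (delete_current): list=[38, 7, 9, 1, 5] cursor@7

Answer: 38 7 9 1 5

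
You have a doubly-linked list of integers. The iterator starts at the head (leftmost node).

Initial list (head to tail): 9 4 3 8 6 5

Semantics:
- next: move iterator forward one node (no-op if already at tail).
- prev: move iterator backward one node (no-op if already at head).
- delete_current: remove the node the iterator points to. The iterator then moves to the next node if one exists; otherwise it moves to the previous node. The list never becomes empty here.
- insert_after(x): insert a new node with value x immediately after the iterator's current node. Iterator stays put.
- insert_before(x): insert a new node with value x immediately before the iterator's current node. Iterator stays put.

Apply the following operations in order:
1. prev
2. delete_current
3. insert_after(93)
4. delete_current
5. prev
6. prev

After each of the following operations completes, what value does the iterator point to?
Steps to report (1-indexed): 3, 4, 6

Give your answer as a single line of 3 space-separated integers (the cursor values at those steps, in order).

Answer: 4 93 93

Derivation:
After 1 (prev): list=[9, 4, 3, 8, 6, 5] cursor@9
After 2 (delete_current): list=[4, 3, 8, 6, 5] cursor@4
After 3 (insert_after(93)): list=[4, 93, 3, 8, 6, 5] cursor@4
After 4 (delete_current): list=[93, 3, 8, 6, 5] cursor@93
After 5 (prev): list=[93, 3, 8, 6, 5] cursor@93
After 6 (prev): list=[93, 3, 8, 6, 5] cursor@93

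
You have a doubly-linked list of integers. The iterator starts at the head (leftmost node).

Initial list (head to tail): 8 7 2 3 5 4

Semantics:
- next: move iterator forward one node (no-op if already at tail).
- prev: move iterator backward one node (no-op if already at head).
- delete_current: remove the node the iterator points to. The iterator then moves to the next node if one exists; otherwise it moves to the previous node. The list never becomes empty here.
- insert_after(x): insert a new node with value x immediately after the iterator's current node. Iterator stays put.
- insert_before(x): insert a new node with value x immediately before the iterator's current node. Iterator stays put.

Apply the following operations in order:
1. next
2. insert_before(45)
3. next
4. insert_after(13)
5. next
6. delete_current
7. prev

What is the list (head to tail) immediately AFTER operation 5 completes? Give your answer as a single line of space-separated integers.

Answer: 8 45 7 2 13 3 5 4

Derivation:
After 1 (next): list=[8, 7, 2, 3, 5, 4] cursor@7
After 2 (insert_before(45)): list=[8, 45, 7, 2, 3, 5, 4] cursor@7
After 3 (next): list=[8, 45, 7, 2, 3, 5, 4] cursor@2
After 4 (insert_after(13)): list=[8, 45, 7, 2, 13, 3, 5, 4] cursor@2
After 5 (next): list=[8, 45, 7, 2, 13, 3, 5, 4] cursor@13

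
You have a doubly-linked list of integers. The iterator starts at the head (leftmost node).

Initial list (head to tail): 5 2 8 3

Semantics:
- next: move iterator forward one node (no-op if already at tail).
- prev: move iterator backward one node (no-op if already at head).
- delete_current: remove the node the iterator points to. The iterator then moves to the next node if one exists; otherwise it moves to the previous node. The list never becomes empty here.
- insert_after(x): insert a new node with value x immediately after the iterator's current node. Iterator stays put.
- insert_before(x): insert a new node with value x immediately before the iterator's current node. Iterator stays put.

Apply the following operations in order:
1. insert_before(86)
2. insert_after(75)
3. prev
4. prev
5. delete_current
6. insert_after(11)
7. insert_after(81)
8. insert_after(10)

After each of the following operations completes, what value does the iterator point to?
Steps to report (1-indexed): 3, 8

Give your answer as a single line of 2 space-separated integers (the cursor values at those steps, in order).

Answer: 86 5

Derivation:
After 1 (insert_before(86)): list=[86, 5, 2, 8, 3] cursor@5
After 2 (insert_after(75)): list=[86, 5, 75, 2, 8, 3] cursor@5
After 3 (prev): list=[86, 5, 75, 2, 8, 3] cursor@86
After 4 (prev): list=[86, 5, 75, 2, 8, 3] cursor@86
After 5 (delete_current): list=[5, 75, 2, 8, 3] cursor@5
After 6 (insert_after(11)): list=[5, 11, 75, 2, 8, 3] cursor@5
After 7 (insert_after(81)): list=[5, 81, 11, 75, 2, 8, 3] cursor@5
After 8 (insert_after(10)): list=[5, 10, 81, 11, 75, 2, 8, 3] cursor@5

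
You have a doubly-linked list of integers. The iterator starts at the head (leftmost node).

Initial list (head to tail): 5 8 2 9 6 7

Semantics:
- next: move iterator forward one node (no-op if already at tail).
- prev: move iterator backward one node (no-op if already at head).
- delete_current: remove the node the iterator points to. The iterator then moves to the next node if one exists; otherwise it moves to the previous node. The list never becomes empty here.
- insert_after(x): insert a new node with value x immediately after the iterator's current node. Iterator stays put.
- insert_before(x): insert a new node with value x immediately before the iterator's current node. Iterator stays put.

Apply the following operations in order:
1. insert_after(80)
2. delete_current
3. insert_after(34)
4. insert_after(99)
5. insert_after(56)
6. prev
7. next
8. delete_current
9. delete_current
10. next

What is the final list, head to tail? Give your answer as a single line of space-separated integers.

After 1 (insert_after(80)): list=[5, 80, 8, 2, 9, 6, 7] cursor@5
After 2 (delete_current): list=[80, 8, 2, 9, 6, 7] cursor@80
After 3 (insert_after(34)): list=[80, 34, 8, 2, 9, 6, 7] cursor@80
After 4 (insert_after(99)): list=[80, 99, 34, 8, 2, 9, 6, 7] cursor@80
After 5 (insert_after(56)): list=[80, 56, 99, 34, 8, 2, 9, 6, 7] cursor@80
After 6 (prev): list=[80, 56, 99, 34, 8, 2, 9, 6, 7] cursor@80
After 7 (next): list=[80, 56, 99, 34, 8, 2, 9, 6, 7] cursor@56
After 8 (delete_current): list=[80, 99, 34, 8, 2, 9, 6, 7] cursor@99
After 9 (delete_current): list=[80, 34, 8, 2, 9, 6, 7] cursor@34
After 10 (next): list=[80, 34, 8, 2, 9, 6, 7] cursor@8

Answer: 80 34 8 2 9 6 7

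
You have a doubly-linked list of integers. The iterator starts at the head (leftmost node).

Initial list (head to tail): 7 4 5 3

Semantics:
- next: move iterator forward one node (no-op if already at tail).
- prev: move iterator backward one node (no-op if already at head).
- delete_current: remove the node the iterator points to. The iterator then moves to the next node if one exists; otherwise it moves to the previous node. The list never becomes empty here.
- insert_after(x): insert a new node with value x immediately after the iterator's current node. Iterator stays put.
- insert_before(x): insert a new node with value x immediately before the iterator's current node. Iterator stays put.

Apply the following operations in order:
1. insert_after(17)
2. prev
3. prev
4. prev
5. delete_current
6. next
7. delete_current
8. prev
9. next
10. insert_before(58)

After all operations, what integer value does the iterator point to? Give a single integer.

After 1 (insert_after(17)): list=[7, 17, 4, 5, 3] cursor@7
After 2 (prev): list=[7, 17, 4, 5, 3] cursor@7
After 3 (prev): list=[7, 17, 4, 5, 3] cursor@7
After 4 (prev): list=[7, 17, 4, 5, 3] cursor@7
After 5 (delete_current): list=[17, 4, 5, 3] cursor@17
After 6 (next): list=[17, 4, 5, 3] cursor@4
After 7 (delete_current): list=[17, 5, 3] cursor@5
After 8 (prev): list=[17, 5, 3] cursor@17
After 9 (next): list=[17, 5, 3] cursor@5
After 10 (insert_before(58)): list=[17, 58, 5, 3] cursor@5

Answer: 5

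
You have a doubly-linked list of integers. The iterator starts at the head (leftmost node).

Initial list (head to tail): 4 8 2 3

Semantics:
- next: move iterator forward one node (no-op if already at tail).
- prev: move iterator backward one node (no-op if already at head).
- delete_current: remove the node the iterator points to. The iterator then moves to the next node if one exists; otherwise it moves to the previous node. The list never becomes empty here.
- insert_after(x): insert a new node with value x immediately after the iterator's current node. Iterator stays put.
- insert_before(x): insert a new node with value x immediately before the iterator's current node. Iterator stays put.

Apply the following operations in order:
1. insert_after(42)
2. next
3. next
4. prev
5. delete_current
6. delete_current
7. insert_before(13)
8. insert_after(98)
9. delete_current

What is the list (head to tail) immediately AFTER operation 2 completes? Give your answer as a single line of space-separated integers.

Answer: 4 42 8 2 3

Derivation:
After 1 (insert_after(42)): list=[4, 42, 8, 2, 3] cursor@4
After 2 (next): list=[4, 42, 8, 2, 3] cursor@42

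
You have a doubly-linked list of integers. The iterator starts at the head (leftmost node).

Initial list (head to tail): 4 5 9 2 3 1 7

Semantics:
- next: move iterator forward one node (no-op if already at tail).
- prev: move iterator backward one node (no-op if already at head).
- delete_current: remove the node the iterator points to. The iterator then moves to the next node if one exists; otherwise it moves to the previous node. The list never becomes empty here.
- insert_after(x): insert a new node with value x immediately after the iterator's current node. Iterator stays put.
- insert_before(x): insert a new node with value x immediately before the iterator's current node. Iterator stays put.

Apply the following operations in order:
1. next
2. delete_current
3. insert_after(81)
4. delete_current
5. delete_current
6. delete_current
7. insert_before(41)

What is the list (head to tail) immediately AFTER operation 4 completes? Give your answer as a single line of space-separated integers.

Answer: 4 81 2 3 1 7

Derivation:
After 1 (next): list=[4, 5, 9, 2, 3, 1, 7] cursor@5
After 2 (delete_current): list=[4, 9, 2, 3, 1, 7] cursor@9
After 3 (insert_after(81)): list=[4, 9, 81, 2, 3, 1, 7] cursor@9
After 4 (delete_current): list=[4, 81, 2, 3, 1, 7] cursor@81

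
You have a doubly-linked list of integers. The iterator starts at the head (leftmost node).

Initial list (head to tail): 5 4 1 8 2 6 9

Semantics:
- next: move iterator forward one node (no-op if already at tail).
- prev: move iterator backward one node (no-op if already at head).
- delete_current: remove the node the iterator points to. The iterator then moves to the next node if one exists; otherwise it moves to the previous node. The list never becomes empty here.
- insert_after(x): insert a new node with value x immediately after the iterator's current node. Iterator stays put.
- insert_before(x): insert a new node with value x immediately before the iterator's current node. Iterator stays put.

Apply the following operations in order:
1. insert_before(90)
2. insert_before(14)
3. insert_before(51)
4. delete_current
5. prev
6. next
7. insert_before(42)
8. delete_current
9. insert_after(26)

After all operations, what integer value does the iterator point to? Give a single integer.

Answer: 1

Derivation:
After 1 (insert_before(90)): list=[90, 5, 4, 1, 8, 2, 6, 9] cursor@5
After 2 (insert_before(14)): list=[90, 14, 5, 4, 1, 8, 2, 6, 9] cursor@5
After 3 (insert_before(51)): list=[90, 14, 51, 5, 4, 1, 8, 2, 6, 9] cursor@5
After 4 (delete_current): list=[90, 14, 51, 4, 1, 8, 2, 6, 9] cursor@4
After 5 (prev): list=[90, 14, 51, 4, 1, 8, 2, 6, 9] cursor@51
After 6 (next): list=[90, 14, 51, 4, 1, 8, 2, 6, 9] cursor@4
After 7 (insert_before(42)): list=[90, 14, 51, 42, 4, 1, 8, 2, 6, 9] cursor@4
After 8 (delete_current): list=[90, 14, 51, 42, 1, 8, 2, 6, 9] cursor@1
After 9 (insert_after(26)): list=[90, 14, 51, 42, 1, 26, 8, 2, 6, 9] cursor@1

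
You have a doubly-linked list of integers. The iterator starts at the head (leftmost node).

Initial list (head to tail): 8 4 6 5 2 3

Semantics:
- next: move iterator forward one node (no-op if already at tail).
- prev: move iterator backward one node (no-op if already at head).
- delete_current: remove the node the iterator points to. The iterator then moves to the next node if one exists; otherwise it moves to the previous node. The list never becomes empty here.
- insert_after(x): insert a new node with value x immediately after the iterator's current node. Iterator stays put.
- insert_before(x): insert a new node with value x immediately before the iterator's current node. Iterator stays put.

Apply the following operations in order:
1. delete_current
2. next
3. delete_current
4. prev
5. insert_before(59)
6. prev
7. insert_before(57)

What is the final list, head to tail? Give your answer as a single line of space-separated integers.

Answer: 57 59 4 5 2 3

Derivation:
After 1 (delete_current): list=[4, 6, 5, 2, 3] cursor@4
After 2 (next): list=[4, 6, 5, 2, 3] cursor@6
After 3 (delete_current): list=[4, 5, 2, 3] cursor@5
After 4 (prev): list=[4, 5, 2, 3] cursor@4
After 5 (insert_before(59)): list=[59, 4, 5, 2, 3] cursor@4
After 6 (prev): list=[59, 4, 5, 2, 3] cursor@59
After 7 (insert_before(57)): list=[57, 59, 4, 5, 2, 3] cursor@59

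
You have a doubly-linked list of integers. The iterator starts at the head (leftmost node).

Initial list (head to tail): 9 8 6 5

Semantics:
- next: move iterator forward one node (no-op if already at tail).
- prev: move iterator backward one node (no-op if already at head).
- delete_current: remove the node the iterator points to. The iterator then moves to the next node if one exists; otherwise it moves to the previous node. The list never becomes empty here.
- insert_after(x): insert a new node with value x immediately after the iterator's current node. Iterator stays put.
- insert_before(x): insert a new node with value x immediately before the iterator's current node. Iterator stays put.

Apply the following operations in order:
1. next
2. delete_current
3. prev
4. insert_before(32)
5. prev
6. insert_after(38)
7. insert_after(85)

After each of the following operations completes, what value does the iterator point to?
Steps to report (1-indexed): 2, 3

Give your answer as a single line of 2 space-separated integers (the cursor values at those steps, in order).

After 1 (next): list=[9, 8, 6, 5] cursor@8
After 2 (delete_current): list=[9, 6, 5] cursor@6
After 3 (prev): list=[9, 6, 5] cursor@9
After 4 (insert_before(32)): list=[32, 9, 6, 5] cursor@9
After 5 (prev): list=[32, 9, 6, 5] cursor@32
After 6 (insert_after(38)): list=[32, 38, 9, 6, 5] cursor@32
After 7 (insert_after(85)): list=[32, 85, 38, 9, 6, 5] cursor@32

Answer: 6 9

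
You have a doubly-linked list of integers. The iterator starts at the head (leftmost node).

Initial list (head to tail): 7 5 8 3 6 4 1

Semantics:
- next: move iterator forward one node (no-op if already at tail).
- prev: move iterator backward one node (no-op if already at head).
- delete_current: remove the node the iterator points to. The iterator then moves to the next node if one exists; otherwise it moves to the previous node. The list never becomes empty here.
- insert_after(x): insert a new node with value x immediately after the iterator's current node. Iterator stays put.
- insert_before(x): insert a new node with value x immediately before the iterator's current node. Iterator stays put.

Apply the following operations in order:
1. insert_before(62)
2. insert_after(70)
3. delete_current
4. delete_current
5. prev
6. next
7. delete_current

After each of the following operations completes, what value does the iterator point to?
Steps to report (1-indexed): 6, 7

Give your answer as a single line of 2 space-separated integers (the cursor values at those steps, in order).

Answer: 5 8

Derivation:
After 1 (insert_before(62)): list=[62, 7, 5, 8, 3, 6, 4, 1] cursor@7
After 2 (insert_after(70)): list=[62, 7, 70, 5, 8, 3, 6, 4, 1] cursor@7
After 3 (delete_current): list=[62, 70, 5, 8, 3, 6, 4, 1] cursor@70
After 4 (delete_current): list=[62, 5, 8, 3, 6, 4, 1] cursor@5
After 5 (prev): list=[62, 5, 8, 3, 6, 4, 1] cursor@62
After 6 (next): list=[62, 5, 8, 3, 6, 4, 1] cursor@5
After 7 (delete_current): list=[62, 8, 3, 6, 4, 1] cursor@8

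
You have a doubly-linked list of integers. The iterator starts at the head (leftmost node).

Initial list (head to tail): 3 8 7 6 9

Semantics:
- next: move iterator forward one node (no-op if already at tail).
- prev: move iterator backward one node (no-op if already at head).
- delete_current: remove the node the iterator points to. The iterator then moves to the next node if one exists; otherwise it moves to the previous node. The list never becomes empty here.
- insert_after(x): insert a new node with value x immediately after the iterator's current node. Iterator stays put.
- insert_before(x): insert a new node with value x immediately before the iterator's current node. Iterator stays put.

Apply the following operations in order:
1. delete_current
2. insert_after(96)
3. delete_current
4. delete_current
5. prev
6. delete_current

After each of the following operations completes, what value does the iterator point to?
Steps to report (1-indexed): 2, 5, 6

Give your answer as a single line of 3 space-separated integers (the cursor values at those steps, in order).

After 1 (delete_current): list=[8, 7, 6, 9] cursor@8
After 2 (insert_after(96)): list=[8, 96, 7, 6, 9] cursor@8
After 3 (delete_current): list=[96, 7, 6, 9] cursor@96
After 4 (delete_current): list=[7, 6, 9] cursor@7
After 5 (prev): list=[7, 6, 9] cursor@7
After 6 (delete_current): list=[6, 9] cursor@6

Answer: 8 7 6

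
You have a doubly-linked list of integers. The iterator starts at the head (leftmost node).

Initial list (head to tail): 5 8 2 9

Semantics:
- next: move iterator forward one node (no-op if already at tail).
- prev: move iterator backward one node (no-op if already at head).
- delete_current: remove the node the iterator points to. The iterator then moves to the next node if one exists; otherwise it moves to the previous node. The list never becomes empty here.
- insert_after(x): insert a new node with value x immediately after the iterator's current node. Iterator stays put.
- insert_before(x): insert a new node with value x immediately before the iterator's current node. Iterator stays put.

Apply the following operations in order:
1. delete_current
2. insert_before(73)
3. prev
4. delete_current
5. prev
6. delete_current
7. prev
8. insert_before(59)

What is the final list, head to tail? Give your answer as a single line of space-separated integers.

Answer: 59 2 9

Derivation:
After 1 (delete_current): list=[8, 2, 9] cursor@8
After 2 (insert_before(73)): list=[73, 8, 2, 9] cursor@8
After 3 (prev): list=[73, 8, 2, 9] cursor@73
After 4 (delete_current): list=[8, 2, 9] cursor@8
After 5 (prev): list=[8, 2, 9] cursor@8
After 6 (delete_current): list=[2, 9] cursor@2
After 7 (prev): list=[2, 9] cursor@2
After 8 (insert_before(59)): list=[59, 2, 9] cursor@2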